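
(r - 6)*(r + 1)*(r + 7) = r^3 + 2*r^2 - 41*r - 42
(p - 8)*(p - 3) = p^2 - 11*p + 24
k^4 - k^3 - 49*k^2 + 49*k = k*(k - 7)*(k - 1)*(k + 7)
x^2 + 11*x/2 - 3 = (x - 1/2)*(x + 6)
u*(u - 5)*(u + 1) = u^3 - 4*u^2 - 5*u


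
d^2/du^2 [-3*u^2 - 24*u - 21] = -6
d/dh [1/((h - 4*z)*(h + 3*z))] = (-2*h + z)/(h^4 - 2*h^3*z - 23*h^2*z^2 + 24*h*z^3 + 144*z^4)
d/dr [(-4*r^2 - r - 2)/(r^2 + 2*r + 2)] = (-7*r^2 - 12*r + 2)/(r^4 + 4*r^3 + 8*r^2 + 8*r + 4)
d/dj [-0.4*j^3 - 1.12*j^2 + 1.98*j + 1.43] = -1.2*j^2 - 2.24*j + 1.98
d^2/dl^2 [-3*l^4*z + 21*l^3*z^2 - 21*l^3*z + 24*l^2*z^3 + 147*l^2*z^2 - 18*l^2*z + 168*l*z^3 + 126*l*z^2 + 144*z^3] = 6*z*(-6*l^2 + 21*l*z - 21*l + 8*z^2 + 49*z - 6)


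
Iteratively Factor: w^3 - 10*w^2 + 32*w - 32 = (w - 2)*(w^2 - 8*w + 16) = (w - 4)*(w - 2)*(w - 4)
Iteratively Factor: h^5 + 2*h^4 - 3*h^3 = (h + 3)*(h^4 - h^3) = h*(h + 3)*(h^3 - h^2) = h^2*(h + 3)*(h^2 - h) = h^2*(h - 1)*(h + 3)*(h)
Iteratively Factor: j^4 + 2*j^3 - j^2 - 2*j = (j)*(j^3 + 2*j^2 - j - 2) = j*(j + 1)*(j^2 + j - 2) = j*(j + 1)*(j + 2)*(j - 1)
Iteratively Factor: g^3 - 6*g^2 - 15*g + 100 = (g + 4)*(g^2 - 10*g + 25) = (g - 5)*(g + 4)*(g - 5)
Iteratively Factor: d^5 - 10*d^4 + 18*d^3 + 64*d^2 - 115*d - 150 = (d - 5)*(d^4 - 5*d^3 - 7*d^2 + 29*d + 30) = (d - 5)*(d + 2)*(d^3 - 7*d^2 + 7*d + 15) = (d - 5)^2*(d + 2)*(d^2 - 2*d - 3) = (d - 5)^2*(d + 1)*(d + 2)*(d - 3)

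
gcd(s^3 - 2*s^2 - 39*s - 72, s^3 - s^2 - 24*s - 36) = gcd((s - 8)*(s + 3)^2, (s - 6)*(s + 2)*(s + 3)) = s + 3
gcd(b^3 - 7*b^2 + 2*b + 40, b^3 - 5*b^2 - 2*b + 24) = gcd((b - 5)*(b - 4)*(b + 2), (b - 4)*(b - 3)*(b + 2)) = b^2 - 2*b - 8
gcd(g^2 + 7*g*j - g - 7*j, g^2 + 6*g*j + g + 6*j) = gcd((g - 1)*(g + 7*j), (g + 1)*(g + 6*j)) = 1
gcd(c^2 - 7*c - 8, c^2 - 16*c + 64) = c - 8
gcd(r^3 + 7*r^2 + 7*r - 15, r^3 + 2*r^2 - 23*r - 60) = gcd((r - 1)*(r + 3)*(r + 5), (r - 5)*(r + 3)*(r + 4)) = r + 3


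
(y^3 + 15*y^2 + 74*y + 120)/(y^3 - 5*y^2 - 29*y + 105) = (y^2 + 10*y + 24)/(y^2 - 10*y + 21)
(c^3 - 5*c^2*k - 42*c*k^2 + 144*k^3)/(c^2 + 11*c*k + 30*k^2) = (c^2 - 11*c*k + 24*k^2)/(c + 5*k)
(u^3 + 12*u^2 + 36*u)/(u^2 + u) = (u^2 + 12*u + 36)/(u + 1)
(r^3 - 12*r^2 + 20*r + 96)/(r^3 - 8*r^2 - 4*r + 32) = (r - 6)/(r - 2)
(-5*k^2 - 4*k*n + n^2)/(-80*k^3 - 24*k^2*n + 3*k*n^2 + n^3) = (k + n)/(16*k^2 + 8*k*n + n^2)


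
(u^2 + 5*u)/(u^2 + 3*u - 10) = u/(u - 2)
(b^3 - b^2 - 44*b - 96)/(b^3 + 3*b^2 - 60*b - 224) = (b + 3)/(b + 7)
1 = 1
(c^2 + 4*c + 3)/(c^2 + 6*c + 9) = (c + 1)/(c + 3)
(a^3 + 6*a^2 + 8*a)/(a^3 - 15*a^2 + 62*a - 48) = a*(a^2 + 6*a + 8)/(a^3 - 15*a^2 + 62*a - 48)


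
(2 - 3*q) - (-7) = 9 - 3*q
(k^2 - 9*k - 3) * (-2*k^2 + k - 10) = -2*k^4 + 19*k^3 - 13*k^2 + 87*k + 30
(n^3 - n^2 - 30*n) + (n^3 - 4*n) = 2*n^3 - n^2 - 34*n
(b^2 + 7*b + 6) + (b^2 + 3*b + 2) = 2*b^2 + 10*b + 8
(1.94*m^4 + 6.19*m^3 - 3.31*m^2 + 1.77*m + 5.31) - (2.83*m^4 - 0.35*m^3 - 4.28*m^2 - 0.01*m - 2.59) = -0.89*m^4 + 6.54*m^3 + 0.97*m^2 + 1.78*m + 7.9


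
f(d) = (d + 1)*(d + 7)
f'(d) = 2*d + 8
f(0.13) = 8.06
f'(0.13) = 8.26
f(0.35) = 9.92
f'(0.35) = 8.70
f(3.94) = 54.04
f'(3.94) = 15.88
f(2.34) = 31.20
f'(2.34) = 12.68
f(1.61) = 22.47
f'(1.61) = 11.22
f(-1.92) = -4.67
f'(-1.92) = 4.16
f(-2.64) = -7.15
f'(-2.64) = 2.72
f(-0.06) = 6.52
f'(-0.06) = 7.88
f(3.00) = 40.00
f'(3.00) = 14.00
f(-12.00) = 55.00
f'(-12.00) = -16.00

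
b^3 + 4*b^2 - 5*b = b*(b - 1)*(b + 5)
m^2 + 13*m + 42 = (m + 6)*(m + 7)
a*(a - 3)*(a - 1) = a^3 - 4*a^2 + 3*a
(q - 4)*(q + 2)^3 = q^4 + 2*q^3 - 12*q^2 - 40*q - 32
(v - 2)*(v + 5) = v^2 + 3*v - 10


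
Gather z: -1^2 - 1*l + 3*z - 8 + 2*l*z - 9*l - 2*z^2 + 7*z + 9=-10*l - 2*z^2 + z*(2*l + 10)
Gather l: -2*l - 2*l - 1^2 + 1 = -4*l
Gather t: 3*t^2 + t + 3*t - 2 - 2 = 3*t^2 + 4*t - 4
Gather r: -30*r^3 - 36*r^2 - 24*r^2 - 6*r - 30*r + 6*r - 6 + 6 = -30*r^3 - 60*r^2 - 30*r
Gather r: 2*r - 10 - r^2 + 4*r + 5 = -r^2 + 6*r - 5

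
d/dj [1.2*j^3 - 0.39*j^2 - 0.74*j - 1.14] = 3.6*j^2 - 0.78*j - 0.74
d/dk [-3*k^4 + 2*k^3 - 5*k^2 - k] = -12*k^3 + 6*k^2 - 10*k - 1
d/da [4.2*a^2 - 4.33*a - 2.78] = 8.4*a - 4.33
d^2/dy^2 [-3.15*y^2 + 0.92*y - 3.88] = -6.30000000000000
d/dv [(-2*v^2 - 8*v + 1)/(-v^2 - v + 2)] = 3*(-2*v^2 - 2*v - 5)/(v^4 + 2*v^3 - 3*v^2 - 4*v + 4)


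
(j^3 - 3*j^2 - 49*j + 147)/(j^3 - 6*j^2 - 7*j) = (j^2 + 4*j - 21)/(j*(j + 1))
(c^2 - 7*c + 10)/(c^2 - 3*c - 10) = (c - 2)/(c + 2)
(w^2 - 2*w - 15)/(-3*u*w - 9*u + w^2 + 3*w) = (5 - w)/(3*u - w)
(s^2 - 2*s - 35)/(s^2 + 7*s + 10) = (s - 7)/(s + 2)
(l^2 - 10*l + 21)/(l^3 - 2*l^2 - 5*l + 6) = (l - 7)/(l^2 + l - 2)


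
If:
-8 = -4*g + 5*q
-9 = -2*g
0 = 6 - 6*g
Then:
No Solution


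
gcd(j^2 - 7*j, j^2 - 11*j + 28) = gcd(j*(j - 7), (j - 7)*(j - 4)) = j - 7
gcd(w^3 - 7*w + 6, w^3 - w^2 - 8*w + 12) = w^2 + w - 6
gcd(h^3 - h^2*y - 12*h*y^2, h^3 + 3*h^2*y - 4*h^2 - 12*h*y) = h^2 + 3*h*y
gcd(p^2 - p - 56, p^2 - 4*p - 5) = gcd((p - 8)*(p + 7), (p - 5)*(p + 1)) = 1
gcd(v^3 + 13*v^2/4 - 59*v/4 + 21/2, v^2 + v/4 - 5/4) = v - 1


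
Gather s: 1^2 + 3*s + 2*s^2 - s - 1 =2*s^2 + 2*s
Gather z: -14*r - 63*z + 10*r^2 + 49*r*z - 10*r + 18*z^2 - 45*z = 10*r^2 - 24*r + 18*z^2 + z*(49*r - 108)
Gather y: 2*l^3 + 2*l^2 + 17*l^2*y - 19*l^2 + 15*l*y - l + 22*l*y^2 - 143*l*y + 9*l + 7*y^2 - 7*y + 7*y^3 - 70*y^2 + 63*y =2*l^3 - 17*l^2 + 8*l + 7*y^3 + y^2*(22*l - 63) + y*(17*l^2 - 128*l + 56)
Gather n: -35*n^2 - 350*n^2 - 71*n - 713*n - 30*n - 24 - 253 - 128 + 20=-385*n^2 - 814*n - 385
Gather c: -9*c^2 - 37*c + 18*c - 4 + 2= -9*c^2 - 19*c - 2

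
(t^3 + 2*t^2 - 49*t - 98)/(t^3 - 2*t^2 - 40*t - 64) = (t^2 - 49)/(t^2 - 4*t - 32)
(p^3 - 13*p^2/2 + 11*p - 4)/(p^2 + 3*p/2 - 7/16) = 8*(2*p^3 - 13*p^2 + 22*p - 8)/(16*p^2 + 24*p - 7)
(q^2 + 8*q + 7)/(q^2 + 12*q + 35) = (q + 1)/(q + 5)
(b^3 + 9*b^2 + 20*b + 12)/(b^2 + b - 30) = (b^2 + 3*b + 2)/(b - 5)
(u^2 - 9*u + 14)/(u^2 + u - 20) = (u^2 - 9*u + 14)/(u^2 + u - 20)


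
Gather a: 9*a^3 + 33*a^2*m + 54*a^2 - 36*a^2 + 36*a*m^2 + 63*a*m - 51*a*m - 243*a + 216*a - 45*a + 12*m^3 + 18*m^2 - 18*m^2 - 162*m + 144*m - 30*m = 9*a^3 + a^2*(33*m + 18) + a*(36*m^2 + 12*m - 72) + 12*m^3 - 48*m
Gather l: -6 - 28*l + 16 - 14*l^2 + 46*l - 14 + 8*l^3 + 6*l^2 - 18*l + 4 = 8*l^3 - 8*l^2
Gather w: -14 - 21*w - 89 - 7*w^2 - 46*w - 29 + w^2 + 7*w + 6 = -6*w^2 - 60*w - 126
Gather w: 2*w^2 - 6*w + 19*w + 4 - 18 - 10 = 2*w^2 + 13*w - 24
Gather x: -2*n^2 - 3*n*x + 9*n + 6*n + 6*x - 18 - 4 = -2*n^2 + 15*n + x*(6 - 3*n) - 22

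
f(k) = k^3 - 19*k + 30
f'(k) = 3*k^2 - 19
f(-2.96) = 60.31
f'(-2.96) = 7.28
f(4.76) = 47.41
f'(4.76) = 48.97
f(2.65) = -1.74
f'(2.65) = 2.07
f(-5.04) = -2.26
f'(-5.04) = 57.20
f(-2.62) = 61.80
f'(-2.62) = 1.59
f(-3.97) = 42.86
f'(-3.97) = 28.28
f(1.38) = 6.41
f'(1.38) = -13.29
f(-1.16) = 50.48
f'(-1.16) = -14.96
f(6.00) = 132.00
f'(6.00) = 89.00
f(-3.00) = 60.00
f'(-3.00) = 8.00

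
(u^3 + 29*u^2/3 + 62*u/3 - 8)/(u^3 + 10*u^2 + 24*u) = (u - 1/3)/u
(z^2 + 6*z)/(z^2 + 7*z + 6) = z/(z + 1)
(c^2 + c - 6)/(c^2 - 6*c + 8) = (c + 3)/(c - 4)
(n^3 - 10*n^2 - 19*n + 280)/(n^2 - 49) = (n^2 - 3*n - 40)/(n + 7)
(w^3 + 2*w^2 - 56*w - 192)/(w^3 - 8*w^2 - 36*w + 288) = (w + 4)/(w - 6)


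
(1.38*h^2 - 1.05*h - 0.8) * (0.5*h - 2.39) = 0.69*h^3 - 3.8232*h^2 + 2.1095*h + 1.912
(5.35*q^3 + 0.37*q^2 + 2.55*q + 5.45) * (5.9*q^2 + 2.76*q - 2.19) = 31.565*q^5 + 16.949*q^4 + 4.3497*q^3 + 38.3827*q^2 + 9.4575*q - 11.9355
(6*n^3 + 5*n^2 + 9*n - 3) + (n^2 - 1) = 6*n^3 + 6*n^2 + 9*n - 4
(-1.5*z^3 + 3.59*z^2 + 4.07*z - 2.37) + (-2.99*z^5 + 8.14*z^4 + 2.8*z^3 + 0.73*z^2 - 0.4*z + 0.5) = -2.99*z^5 + 8.14*z^4 + 1.3*z^3 + 4.32*z^2 + 3.67*z - 1.87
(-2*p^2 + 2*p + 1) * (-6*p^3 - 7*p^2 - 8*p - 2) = 12*p^5 + 2*p^4 - 4*p^3 - 19*p^2 - 12*p - 2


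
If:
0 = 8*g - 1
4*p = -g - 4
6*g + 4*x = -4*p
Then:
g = 1/8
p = -33/32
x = 27/32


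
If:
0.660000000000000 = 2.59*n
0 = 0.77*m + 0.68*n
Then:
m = -0.23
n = 0.25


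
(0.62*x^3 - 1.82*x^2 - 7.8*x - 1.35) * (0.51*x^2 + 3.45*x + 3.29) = 0.3162*x^5 + 1.2108*x^4 - 8.2172*x^3 - 33.5863*x^2 - 30.3195*x - 4.4415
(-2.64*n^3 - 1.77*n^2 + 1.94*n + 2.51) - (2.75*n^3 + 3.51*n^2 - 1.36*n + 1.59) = -5.39*n^3 - 5.28*n^2 + 3.3*n + 0.92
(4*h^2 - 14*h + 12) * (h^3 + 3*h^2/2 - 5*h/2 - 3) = 4*h^5 - 8*h^4 - 19*h^3 + 41*h^2 + 12*h - 36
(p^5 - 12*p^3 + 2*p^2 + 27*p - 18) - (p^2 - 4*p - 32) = p^5 - 12*p^3 + p^2 + 31*p + 14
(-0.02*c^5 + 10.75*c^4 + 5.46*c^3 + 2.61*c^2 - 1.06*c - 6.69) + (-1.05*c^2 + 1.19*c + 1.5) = -0.02*c^5 + 10.75*c^4 + 5.46*c^3 + 1.56*c^2 + 0.13*c - 5.19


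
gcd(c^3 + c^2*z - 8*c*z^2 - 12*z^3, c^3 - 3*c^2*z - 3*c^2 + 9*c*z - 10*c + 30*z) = -c + 3*z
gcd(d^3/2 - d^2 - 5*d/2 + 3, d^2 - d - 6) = d^2 - d - 6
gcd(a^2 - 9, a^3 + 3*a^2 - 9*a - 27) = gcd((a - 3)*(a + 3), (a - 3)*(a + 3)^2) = a^2 - 9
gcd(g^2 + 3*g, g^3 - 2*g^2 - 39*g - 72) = g + 3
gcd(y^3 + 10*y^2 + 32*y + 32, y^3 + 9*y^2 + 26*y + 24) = y^2 + 6*y + 8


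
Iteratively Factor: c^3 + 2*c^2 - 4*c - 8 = (c + 2)*(c^2 - 4) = (c + 2)^2*(c - 2)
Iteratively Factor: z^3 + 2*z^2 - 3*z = (z)*(z^2 + 2*z - 3) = z*(z - 1)*(z + 3)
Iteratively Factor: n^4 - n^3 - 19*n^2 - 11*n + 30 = (n + 3)*(n^3 - 4*n^2 - 7*n + 10) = (n - 5)*(n + 3)*(n^2 + n - 2) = (n - 5)*(n + 2)*(n + 3)*(n - 1)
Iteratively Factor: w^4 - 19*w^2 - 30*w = (w + 3)*(w^3 - 3*w^2 - 10*w) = (w - 5)*(w + 3)*(w^2 + 2*w) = (w - 5)*(w + 2)*(w + 3)*(w)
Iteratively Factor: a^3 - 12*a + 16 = (a + 4)*(a^2 - 4*a + 4) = (a - 2)*(a + 4)*(a - 2)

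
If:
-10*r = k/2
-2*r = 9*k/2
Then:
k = 0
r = 0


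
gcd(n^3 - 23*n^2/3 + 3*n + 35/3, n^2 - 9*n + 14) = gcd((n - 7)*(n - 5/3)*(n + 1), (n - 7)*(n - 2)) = n - 7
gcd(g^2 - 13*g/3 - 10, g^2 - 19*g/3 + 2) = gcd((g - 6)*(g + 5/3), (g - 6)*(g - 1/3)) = g - 6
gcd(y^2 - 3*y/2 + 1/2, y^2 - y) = y - 1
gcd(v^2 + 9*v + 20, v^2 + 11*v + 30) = v + 5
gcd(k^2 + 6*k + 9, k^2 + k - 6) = k + 3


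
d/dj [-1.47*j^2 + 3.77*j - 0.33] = 3.77 - 2.94*j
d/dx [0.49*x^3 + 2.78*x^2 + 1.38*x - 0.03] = 1.47*x^2 + 5.56*x + 1.38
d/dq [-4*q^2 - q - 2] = -8*q - 1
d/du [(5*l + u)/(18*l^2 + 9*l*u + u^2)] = (18*l^2 + 9*l*u + u^2 - (5*l + u)*(9*l + 2*u))/(18*l^2 + 9*l*u + u^2)^2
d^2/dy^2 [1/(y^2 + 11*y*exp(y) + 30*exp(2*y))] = (-(y^2 + 11*y*exp(y) + 30*exp(2*y))*(11*y*exp(y) + 120*exp(2*y) + 22*exp(y) + 2) + 2*(11*y*exp(y) + 2*y + 60*exp(2*y) + 11*exp(y))^2)/(y^2 + 11*y*exp(y) + 30*exp(2*y))^3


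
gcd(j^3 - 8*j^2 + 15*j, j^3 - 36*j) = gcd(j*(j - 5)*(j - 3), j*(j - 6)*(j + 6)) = j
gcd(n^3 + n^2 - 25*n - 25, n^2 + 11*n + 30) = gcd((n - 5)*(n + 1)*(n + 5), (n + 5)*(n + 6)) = n + 5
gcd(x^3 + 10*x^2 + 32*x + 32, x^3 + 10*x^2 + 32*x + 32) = x^3 + 10*x^2 + 32*x + 32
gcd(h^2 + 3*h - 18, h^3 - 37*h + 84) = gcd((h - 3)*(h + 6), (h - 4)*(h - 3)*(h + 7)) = h - 3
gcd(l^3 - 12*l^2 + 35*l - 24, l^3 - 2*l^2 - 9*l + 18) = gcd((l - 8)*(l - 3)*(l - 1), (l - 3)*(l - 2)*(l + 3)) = l - 3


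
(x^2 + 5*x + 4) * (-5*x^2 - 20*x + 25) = -5*x^4 - 45*x^3 - 95*x^2 + 45*x + 100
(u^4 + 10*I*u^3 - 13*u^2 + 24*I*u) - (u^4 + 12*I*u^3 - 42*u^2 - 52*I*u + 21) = -2*I*u^3 + 29*u^2 + 76*I*u - 21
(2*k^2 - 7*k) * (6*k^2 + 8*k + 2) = 12*k^4 - 26*k^3 - 52*k^2 - 14*k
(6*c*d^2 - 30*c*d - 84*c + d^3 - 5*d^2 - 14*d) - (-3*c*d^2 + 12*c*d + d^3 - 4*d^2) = 9*c*d^2 - 42*c*d - 84*c - d^2 - 14*d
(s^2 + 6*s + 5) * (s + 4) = s^3 + 10*s^2 + 29*s + 20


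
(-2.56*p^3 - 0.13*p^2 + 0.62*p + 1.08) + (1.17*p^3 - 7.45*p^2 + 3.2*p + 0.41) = -1.39*p^3 - 7.58*p^2 + 3.82*p + 1.49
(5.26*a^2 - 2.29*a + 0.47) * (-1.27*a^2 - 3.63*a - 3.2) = -6.6802*a^4 - 16.1855*a^3 - 9.1162*a^2 + 5.6219*a - 1.504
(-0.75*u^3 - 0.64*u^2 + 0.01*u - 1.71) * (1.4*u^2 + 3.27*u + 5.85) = -1.05*u^5 - 3.3485*u^4 - 6.4663*u^3 - 6.1053*u^2 - 5.5332*u - 10.0035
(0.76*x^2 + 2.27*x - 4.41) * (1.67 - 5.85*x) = -4.446*x^3 - 12.0103*x^2 + 29.5894*x - 7.3647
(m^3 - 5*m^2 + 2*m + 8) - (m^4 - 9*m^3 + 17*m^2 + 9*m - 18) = -m^4 + 10*m^3 - 22*m^2 - 7*m + 26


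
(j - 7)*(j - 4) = j^2 - 11*j + 28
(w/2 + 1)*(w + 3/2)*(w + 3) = w^3/2 + 13*w^2/4 + 27*w/4 + 9/2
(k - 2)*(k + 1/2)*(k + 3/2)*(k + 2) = k^4 + 2*k^3 - 13*k^2/4 - 8*k - 3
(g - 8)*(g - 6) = g^2 - 14*g + 48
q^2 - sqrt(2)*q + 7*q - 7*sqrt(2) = (q + 7)*(q - sqrt(2))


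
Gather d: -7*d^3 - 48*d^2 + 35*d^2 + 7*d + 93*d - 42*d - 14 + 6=-7*d^3 - 13*d^2 + 58*d - 8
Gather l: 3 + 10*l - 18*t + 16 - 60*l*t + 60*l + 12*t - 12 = l*(70 - 60*t) - 6*t + 7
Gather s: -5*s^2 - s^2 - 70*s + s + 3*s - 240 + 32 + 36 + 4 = -6*s^2 - 66*s - 168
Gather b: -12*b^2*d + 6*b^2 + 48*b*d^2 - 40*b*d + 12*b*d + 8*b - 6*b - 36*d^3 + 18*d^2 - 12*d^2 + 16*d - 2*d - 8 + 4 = b^2*(6 - 12*d) + b*(48*d^2 - 28*d + 2) - 36*d^3 + 6*d^2 + 14*d - 4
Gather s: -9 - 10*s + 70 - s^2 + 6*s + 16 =-s^2 - 4*s + 77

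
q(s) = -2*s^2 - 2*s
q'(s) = -4*s - 2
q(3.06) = -24.85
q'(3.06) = -14.24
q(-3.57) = -18.35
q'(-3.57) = 12.28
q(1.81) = -10.17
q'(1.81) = -9.24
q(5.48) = -71.02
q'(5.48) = -23.92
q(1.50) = -7.50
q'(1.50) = -8.00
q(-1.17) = -0.40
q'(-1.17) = 2.68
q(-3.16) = -13.65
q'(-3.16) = 10.64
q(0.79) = -2.83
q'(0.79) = -5.16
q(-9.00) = -144.00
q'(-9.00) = 34.00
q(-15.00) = -420.00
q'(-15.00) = 58.00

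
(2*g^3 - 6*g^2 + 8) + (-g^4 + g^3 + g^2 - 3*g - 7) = -g^4 + 3*g^3 - 5*g^2 - 3*g + 1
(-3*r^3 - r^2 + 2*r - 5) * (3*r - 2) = -9*r^4 + 3*r^3 + 8*r^2 - 19*r + 10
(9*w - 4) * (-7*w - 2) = -63*w^2 + 10*w + 8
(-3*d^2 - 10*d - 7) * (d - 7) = -3*d^3 + 11*d^2 + 63*d + 49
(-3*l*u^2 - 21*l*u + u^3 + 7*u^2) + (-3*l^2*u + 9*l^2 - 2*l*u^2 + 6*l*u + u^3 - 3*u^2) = -3*l^2*u + 9*l^2 - 5*l*u^2 - 15*l*u + 2*u^3 + 4*u^2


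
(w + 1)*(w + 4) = w^2 + 5*w + 4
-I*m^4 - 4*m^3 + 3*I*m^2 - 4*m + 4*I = (m - 2*I)^2*(m - I)*(-I*m + 1)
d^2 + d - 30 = (d - 5)*(d + 6)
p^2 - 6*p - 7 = (p - 7)*(p + 1)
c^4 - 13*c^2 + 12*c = c*(c - 3)*(c - 1)*(c + 4)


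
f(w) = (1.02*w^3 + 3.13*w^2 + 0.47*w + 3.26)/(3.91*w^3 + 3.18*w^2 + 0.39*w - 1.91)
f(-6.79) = 0.16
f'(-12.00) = -0.00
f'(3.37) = -0.06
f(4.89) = 0.37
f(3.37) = 0.43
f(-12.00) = 0.21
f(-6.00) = 0.15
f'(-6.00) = -0.02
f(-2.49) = -0.13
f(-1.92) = -0.36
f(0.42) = -4.56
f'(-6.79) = -0.02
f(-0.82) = -1.97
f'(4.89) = -0.02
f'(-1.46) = -1.31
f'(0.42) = -30.19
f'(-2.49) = -0.26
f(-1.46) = -0.77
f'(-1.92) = -0.59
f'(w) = (-11.73*w^2 - 6.36*w - 0.39)*(1.02*w^3 + 3.13*w^2 + 0.47*w + 3.26)/(3.91*w^3 + 3.18*w^2 + 0.39*w - 1.91)^2 + (3.06*w^2 + 6.26*w + 0.47)/(3.91*w^3 + 3.18*w^2 + 0.39*w - 1.91) = (-8.9947*w^4 - 2.8798*w^3 - 44.3583*w^2 - 32.6902*w - 2.1691)/(15.2881*w^6 + 24.8676*w^5 + 13.1622*w^4 - 12.4558*w^3 - 11.9955*w^2 - 1.4898*w + 3.6481)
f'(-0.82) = -1.52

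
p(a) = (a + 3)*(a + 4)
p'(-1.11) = 4.78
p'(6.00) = 19.00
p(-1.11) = 5.46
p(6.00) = 90.00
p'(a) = 2*a + 7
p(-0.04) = 11.72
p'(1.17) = 9.34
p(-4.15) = 0.17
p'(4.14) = 15.28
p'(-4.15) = -1.30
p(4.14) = 58.12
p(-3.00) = 0.00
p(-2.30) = 1.19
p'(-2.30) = 2.40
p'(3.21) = 13.42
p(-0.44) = 9.11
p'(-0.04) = 6.92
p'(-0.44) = 6.12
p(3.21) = 44.77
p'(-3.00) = 1.00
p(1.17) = 21.56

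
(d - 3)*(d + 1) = d^2 - 2*d - 3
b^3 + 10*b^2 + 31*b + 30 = (b + 2)*(b + 3)*(b + 5)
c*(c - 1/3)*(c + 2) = c^3 + 5*c^2/3 - 2*c/3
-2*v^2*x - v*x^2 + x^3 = x*(-2*v + x)*(v + x)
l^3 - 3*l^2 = l^2*(l - 3)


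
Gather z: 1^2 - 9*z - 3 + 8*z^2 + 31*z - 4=8*z^2 + 22*z - 6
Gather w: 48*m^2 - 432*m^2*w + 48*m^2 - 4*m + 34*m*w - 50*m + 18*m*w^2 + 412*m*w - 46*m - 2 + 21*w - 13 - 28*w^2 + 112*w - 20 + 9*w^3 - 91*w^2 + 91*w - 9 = 96*m^2 - 100*m + 9*w^3 + w^2*(18*m - 119) + w*(-432*m^2 + 446*m + 224) - 44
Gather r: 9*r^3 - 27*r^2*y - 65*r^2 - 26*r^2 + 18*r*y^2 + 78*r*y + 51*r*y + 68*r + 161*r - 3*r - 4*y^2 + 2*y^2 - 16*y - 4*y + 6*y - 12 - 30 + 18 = 9*r^3 + r^2*(-27*y - 91) + r*(18*y^2 + 129*y + 226) - 2*y^2 - 14*y - 24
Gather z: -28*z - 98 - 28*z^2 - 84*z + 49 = -28*z^2 - 112*z - 49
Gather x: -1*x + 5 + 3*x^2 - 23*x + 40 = 3*x^2 - 24*x + 45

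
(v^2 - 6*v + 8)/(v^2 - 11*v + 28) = (v - 2)/(v - 7)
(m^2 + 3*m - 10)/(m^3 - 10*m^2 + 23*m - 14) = (m + 5)/(m^2 - 8*m + 7)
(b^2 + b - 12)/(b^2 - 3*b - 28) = (b - 3)/(b - 7)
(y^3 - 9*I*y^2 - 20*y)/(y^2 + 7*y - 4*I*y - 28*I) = y*(y - 5*I)/(y + 7)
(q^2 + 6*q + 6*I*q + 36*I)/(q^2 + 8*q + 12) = (q + 6*I)/(q + 2)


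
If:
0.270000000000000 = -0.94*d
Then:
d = -0.29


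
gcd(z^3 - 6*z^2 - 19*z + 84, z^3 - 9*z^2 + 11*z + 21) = z^2 - 10*z + 21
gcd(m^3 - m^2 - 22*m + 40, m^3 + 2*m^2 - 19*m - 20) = m^2 + m - 20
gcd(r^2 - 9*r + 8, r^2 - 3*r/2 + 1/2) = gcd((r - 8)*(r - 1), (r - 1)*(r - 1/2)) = r - 1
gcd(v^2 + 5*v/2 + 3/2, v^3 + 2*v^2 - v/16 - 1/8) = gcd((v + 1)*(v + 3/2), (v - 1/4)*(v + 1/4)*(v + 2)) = 1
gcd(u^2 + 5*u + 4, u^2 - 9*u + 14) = 1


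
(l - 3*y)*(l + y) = l^2 - 2*l*y - 3*y^2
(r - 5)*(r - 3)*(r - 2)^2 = r^4 - 12*r^3 + 51*r^2 - 92*r + 60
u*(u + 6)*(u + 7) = u^3 + 13*u^2 + 42*u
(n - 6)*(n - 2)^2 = n^3 - 10*n^2 + 28*n - 24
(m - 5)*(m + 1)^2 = m^3 - 3*m^2 - 9*m - 5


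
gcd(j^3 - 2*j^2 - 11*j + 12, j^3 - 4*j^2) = j - 4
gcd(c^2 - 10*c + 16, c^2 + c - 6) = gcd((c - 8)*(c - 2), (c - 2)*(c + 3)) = c - 2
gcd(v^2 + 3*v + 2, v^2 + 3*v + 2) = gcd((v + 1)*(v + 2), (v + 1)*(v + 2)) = v^2 + 3*v + 2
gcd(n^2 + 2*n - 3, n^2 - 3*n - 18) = n + 3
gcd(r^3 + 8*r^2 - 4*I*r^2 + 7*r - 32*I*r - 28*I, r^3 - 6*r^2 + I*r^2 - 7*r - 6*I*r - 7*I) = r + 1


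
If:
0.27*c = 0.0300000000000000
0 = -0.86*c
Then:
No Solution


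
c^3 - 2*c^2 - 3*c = c*(c - 3)*(c + 1)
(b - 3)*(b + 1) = b^2 - 2*b - 3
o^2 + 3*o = o*(o + 3)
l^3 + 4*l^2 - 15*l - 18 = (l - 3)*(l + 1)*(l + 6)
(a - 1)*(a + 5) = a^2 + 4*a - 5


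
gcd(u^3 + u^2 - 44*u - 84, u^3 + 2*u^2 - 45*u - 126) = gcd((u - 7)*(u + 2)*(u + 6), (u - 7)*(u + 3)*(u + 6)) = u^2 - u - 42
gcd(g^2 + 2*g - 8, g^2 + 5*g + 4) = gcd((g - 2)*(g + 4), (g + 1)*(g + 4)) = g + 4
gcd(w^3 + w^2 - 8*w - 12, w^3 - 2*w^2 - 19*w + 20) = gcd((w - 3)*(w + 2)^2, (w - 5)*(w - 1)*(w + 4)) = 1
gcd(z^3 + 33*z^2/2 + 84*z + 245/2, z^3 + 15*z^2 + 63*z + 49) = z^2 + 14*z + 49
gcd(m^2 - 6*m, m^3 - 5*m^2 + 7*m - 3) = 1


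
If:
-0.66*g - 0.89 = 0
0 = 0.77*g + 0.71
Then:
No Solution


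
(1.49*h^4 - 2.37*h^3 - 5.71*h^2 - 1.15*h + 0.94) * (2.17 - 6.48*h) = -9.6552*h^5 + 18.5909*h^4 + 31.8579*h^3 - 4.9387*h^2 - 8.5867*h + 2.0398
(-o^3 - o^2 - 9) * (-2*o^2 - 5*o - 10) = 2*o^5 + 7*o^4 + 15*o^3 + 28*o^2 + 45*o + 90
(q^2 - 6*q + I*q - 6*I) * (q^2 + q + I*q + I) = q^4 - 5*q^3 + 2*I*q^3 - 7*q^2 - 10*I*q^2 + 5*q - 12*I*q + 6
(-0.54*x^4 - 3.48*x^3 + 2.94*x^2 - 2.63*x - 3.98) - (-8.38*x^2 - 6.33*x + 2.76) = -0.54*x^4 - 3.48*x^3 + 11.32*x^2 + 3.7*x - 6.74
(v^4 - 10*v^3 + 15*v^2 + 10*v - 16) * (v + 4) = v^5 - 6*v^4 - 25*v^3 + 70*v^2 + 24*v - 64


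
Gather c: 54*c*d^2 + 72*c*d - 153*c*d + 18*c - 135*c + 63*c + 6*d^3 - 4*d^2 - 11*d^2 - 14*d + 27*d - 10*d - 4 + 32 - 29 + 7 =c*(54*d^2 - 81*d - 54) + 6*d^3 - 15*d^2 + 3*d + 6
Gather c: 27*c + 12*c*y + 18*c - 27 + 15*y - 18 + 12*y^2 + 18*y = c*(12*y + 45) + 12*y^2 + 33*y - 45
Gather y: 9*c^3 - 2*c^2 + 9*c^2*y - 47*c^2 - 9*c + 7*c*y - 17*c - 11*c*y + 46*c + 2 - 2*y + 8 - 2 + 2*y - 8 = 9*c^3 - 49*c^2 + 20*c + y*(9*c^2 - 4*c)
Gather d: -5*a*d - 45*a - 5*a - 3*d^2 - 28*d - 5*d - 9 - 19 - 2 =-50*a - 3*d^2 + d*(-5*a - 33) - 30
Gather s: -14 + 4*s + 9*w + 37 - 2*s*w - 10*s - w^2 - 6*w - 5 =s*(-2*w - 6) - w^2 + 3*w + 18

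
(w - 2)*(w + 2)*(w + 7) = w^3 + 7*w^2 - 4*w - 28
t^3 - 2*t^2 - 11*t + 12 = (t - 4)*(t - 1)*(t + 3)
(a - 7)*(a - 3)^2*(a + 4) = a^4 - 9*a^3 - a^2 + 141*a - 252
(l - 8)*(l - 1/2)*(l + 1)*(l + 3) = l^4 - 9*l^3/2 - 27*l^2 - 19*l/2 + 12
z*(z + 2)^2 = z^3 + 4*z^2 + 4*z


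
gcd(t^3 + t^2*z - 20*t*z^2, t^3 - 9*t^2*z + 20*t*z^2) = -t^2 + 4*t*z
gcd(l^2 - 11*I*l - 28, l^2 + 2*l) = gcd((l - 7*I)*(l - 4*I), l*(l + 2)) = 1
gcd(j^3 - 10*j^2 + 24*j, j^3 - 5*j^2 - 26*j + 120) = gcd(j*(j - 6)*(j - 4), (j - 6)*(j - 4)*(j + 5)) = j^2 - 10*j + 24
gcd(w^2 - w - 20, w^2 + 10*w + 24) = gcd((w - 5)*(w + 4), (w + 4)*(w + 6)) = w + 4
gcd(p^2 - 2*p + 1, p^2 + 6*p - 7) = p - 1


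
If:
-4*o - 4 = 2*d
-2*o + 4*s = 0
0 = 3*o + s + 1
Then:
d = -10/7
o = -2/7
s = -1/7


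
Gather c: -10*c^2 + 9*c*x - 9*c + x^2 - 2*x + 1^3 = -10*c^2 + c*(9*x - 9) + x^2 - 2*x + 1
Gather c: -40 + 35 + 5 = 0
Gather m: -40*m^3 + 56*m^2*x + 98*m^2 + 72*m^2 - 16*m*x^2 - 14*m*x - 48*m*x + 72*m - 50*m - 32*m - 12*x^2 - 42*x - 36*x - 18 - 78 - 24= -40*m^3 + m^2*(56*x + 170) + m*(-16*x^2 - 62*x - 10) - 12*x^2 - 78*x - 120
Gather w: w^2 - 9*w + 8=w^2 - 9*w + 8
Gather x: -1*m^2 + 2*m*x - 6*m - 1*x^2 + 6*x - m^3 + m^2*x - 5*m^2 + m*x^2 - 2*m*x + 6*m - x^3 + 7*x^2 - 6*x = -m^3 + m^2*x - 6*m^2 - x^3 + x^2*(m + 6)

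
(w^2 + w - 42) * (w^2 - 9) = w^4 + w^3 - 51*w^2 - 9*w + 378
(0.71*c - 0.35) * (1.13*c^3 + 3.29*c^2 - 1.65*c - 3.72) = 0.8023*c^4 + 1.9404*c^3 - 2.323*c^2 - 2.0637*c + 1.302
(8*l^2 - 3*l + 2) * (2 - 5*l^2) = -40*l^4 + 15*l^3 + 6*l^2 - 6*l + 4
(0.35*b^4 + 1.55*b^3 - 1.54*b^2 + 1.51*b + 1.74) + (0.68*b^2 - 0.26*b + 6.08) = 0.35*b^4 + 1.55*b^3 - 0.86*b^2 + 1.25*b + 7.82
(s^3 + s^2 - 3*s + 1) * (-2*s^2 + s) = -2*s^5 - s^4 + 7*s^3 - 5*s^2 + s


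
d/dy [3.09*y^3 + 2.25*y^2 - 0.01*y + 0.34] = 9.27*y^2 + 4.5*y - 0.01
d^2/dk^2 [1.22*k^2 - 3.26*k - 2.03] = 2.44000000000000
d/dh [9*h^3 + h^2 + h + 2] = 27*h^2 + 2*h + 1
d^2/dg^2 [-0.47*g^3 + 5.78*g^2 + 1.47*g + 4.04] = 11.56 - 2.82*g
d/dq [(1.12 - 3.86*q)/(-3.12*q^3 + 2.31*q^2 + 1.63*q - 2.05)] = (-24.0864*q^3 + 19.3998*q^2 - 5.1744*q + 6.0874)/(9.7344*q^6 - 14.4144*q^5 - 4.8351*q^4 + 20.3226*q^3 - 6.8141*q^2 - 6.683*q + 4.2025)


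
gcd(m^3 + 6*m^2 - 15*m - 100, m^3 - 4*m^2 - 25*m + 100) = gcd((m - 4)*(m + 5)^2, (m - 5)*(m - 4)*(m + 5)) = m^2 + m - 20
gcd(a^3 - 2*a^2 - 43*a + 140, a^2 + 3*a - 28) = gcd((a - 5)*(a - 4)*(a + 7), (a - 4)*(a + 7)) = a^2 + 3*a - 28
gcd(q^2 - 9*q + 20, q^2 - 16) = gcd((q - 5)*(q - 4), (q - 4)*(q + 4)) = q - 4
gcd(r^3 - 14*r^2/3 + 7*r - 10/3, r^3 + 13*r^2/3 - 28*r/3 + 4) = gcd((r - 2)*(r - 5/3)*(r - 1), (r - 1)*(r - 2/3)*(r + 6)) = r - 1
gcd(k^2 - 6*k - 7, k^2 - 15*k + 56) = k - 7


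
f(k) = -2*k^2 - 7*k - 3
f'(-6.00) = 17.00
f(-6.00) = -33.00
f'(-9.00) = 29.00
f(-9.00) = -102.00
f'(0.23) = -7.92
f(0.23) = -4.72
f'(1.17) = -11.68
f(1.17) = -13.93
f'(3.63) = -21.52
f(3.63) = -54.76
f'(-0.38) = -5.48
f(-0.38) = -0.63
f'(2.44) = -16.76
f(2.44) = -31.99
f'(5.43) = -28.72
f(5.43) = -99.98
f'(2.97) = -18.88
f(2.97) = -41.43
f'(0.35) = -8.40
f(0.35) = -5.70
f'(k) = -4*k - 7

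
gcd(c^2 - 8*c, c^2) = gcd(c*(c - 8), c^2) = c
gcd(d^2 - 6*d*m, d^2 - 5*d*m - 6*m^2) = d - 6*m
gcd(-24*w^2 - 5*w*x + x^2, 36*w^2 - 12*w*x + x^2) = 1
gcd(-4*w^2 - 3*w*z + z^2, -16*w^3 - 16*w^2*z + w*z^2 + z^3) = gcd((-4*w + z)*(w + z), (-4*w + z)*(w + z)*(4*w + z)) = -4*w^2 - 3*w*z + z^2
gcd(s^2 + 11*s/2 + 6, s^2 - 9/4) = s + 3/2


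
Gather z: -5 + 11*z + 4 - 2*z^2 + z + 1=-2*z^2 + 12*z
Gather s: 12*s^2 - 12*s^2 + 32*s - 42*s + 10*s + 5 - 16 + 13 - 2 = 0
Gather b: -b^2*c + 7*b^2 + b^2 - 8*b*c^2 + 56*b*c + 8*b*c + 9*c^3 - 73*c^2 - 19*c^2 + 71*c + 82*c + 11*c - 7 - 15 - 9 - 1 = b^2*(8 - c) + b*(-8*c^2 + 64*c) + 9*c^3 - 92*c^2 + 164*c - 32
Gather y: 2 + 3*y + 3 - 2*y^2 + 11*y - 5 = -2*y^2 + 14*y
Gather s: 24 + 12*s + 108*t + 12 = 12*s + 108*t + 36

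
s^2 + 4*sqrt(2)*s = s*(s + 4*sqrt(2))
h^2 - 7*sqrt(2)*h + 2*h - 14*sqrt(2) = (h + 2)*(h - 7*sqrt(2))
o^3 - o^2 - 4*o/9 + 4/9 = (o - 1)*(o - 2/3)*(o + 2/3)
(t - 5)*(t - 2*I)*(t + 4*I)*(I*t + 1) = I*t^4 - t^3 - 5*I*t^3 + 5*t^2 + 10*I*t^2 + 8*t - 50*I*t - 40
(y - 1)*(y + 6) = y^2 + 5*y - 6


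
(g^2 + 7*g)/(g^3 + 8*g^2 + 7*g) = 1/(g + 1)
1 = 1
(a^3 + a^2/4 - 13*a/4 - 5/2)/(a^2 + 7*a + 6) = (4*a^2 - 3*a - 10)/(4*(a + 6))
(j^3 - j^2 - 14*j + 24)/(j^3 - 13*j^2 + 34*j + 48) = (j^3 - j^2 - 14*j + 24)/(j^3 - 13*j^2 + 34*j + 48)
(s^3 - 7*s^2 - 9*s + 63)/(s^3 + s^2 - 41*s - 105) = (s - 3)/(s + 5)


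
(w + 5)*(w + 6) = w^2 + 11*w + 30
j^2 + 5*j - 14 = (j - 2)*(j + 7)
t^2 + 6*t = t*(t + 6)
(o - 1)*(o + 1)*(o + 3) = o^3 + 3*o^2 - o - 3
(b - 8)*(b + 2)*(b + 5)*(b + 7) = b^4 + 6*b^3 - 53*b^2 - 402*b - 560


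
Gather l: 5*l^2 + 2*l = 5*l^2 + 2*l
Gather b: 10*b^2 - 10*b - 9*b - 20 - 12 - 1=10*b^2 - 19*b - 33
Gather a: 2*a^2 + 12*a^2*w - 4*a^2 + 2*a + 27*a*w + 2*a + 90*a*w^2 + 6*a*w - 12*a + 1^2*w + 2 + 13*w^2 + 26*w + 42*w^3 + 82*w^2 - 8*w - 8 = a^2*(12*w - 2) + a*(90*w^2 + 33*w - 8) + 42*w^3 + 95*w^2 + 19*w - 6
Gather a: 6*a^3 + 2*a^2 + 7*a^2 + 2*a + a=6*a^3 + 9*a^2 + 3*a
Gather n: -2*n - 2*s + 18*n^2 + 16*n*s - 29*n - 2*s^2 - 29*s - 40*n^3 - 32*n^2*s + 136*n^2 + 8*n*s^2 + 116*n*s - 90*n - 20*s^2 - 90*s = -40*n^3 + n^2*(154 - 32*s) + n*(8*s^2 + 132*s - 121) - 22*s^2 - 121*s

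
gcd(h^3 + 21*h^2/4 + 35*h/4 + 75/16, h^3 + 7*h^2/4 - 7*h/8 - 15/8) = h^2 + 11*h/4 + 15/8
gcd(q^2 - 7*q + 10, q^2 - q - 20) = q - 5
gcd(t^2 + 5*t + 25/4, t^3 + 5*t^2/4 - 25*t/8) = t + 5/2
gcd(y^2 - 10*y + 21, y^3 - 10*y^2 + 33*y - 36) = y - 3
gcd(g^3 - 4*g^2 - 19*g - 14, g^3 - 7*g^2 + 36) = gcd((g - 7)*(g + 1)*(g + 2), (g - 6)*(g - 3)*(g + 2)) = g + 2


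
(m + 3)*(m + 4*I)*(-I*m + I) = -I*m^3 + 4*m^2 - 2*I*m^2 + 8*m + 3*I*m - 12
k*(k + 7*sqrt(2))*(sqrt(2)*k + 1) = sqrt(2)*k^3 + 15*k^2 + 7*sqrt(2)*k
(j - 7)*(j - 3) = j^2 - 10*j + 21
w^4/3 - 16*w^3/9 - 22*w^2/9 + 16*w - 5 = (w/3 + 1)*(w - 5)*(w - 3)*(w - 1/3)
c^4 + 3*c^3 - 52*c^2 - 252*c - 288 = (c - 8)*(c + 2)*(c + 3)*(c + 6)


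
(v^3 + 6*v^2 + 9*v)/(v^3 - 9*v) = (v + 3)/(v - 3)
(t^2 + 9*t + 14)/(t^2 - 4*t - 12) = (t + 7)/(t - 6)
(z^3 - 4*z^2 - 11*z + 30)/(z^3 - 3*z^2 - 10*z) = (z^2 + z - 6)/(z*(z + 2))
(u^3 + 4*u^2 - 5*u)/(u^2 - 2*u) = (u^2 + 4*u - 5)/(u - 2)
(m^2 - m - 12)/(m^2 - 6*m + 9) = (m^2 - m - 12)/(m^2 - 6*m + 9)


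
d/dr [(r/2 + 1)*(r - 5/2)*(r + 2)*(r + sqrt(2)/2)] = (r + 2)*((r + 2)*(2*r - 5) + (r + 2)*(2*r + sqrt(2)) + (2*r - 5)*(2*r + sqrt(2)))/4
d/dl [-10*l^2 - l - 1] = -20*l - 1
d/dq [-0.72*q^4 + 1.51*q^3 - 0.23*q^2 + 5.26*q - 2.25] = -2.88*q^3 + 4.53*q^2 - 0.46*q + 5.26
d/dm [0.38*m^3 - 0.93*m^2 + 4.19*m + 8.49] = 1.14*m^2 - 1.86*m + 4.19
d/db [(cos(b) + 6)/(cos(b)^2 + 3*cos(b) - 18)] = sin(b)/(cos(b) - 3)^2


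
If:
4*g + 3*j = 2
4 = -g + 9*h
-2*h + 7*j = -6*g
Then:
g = 17/16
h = 9/16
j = -3/4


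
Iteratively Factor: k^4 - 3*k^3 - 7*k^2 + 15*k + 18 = (k - 3)*(k^3 - 7*k - 6) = (k - 3)*(k + 1)*(k^2 - k - 6) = (k - 3)^2*(k + 1)*(k + 2)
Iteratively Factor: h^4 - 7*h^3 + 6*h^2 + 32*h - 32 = (h - 4)*(h^3 - 3*h^2 - 6*h + 8) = (h - 4)*(h - 1)*(h^2 - 2*h - 8) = (h - 4)*(h - 1)*(h + 2)*(h - 4)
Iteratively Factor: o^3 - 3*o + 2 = (o - 1)*(o^2 + o - 2) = (o - 1)^2*(o + 2)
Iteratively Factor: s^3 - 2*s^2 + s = (s - 1)*(s^2 - s) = s*(s - 1)*(s - 1)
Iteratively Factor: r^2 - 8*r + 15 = (r - 3)*(r - 5)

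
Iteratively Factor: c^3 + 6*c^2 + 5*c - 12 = (c + 3)*(c^2 + 3*c - 4) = (c - 1)*(c + 3)*(c + 4)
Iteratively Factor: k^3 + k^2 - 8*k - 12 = (k - 3)*(k^2 + 4*k + 4) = (k - 3)*(k + 2)*(k + 2)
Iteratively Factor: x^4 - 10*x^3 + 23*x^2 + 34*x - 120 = (x - 5)*(x^3 - 5*x^2 - 2*x + 24) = (x - 5)*(x + 2)*(x^2 - 7*x + 12) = (x - 5)*(x - 3)*(x + 2)*(x - 4)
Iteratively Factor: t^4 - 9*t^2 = (t)*(t^3 - 9*t) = t^2*(t^2 - 9) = t^2*(t - 3)*(t + 3)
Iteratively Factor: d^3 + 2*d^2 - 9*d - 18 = (d + 3)*(d^2 - d - 6) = (d + 2)*(d + 3)*(d - 3)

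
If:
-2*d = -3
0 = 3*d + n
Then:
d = 3/2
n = -9/2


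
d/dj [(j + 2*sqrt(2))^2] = 2*j + 4*sqrt(2)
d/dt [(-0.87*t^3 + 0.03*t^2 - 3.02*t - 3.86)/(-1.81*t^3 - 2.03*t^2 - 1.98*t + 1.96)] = (1.8204*t^4 - 7.4872*t^3 - 32.2654*t^2 - 15.554*t - 13.562)/(3.2761*t^6 + 7.3486*t^5 + 11.2885*t^4 + 0.943599999999998*t^3 - 4.0372*t^2 - 7.7616*t + 3.8416)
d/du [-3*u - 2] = -3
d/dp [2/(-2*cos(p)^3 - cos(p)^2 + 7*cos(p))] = 2*(-6*cos(p)^2 - 2*cos(p) + 7)*sin(p)/((cos(p) + cos(2*p) - 6)^2*cos(p)^2)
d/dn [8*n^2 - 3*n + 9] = 16*n - 3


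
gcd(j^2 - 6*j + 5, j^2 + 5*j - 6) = j - 1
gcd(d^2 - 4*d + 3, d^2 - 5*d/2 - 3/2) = d - 3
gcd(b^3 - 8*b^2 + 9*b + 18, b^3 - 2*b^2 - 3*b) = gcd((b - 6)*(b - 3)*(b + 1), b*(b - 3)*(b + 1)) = b^2 - 2*b - 3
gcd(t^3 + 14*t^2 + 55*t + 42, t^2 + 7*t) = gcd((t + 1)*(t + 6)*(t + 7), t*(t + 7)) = t + 7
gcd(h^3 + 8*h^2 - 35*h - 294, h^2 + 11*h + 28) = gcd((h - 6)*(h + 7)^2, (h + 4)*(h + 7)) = h + 7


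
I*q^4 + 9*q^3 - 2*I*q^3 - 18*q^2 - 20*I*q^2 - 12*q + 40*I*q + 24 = (q - 2)*(q - 6*I)*(q - 2*I)*(I*q + 1)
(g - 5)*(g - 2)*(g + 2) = g^3 - 5*g^2 - 4*g + 20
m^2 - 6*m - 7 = (m - 7)*(m + 1)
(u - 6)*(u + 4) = u^2 - 2*u - 24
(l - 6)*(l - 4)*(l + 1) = l^3 - 9*l^2 + 14*l + 24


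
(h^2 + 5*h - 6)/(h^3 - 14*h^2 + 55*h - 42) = (h + 6)/(h^2 - 13*h + 42)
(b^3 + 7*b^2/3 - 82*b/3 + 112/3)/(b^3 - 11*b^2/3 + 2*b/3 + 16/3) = (b + 7)/(b + 1)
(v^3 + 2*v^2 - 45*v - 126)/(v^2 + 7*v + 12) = (v^2 - v - 42)/(v + 4)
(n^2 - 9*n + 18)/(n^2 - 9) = (n - 6)/(n + 3)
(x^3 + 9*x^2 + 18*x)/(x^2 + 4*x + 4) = x*(x^2 + 9*x + 18)/(x^2 + 4*x + 4)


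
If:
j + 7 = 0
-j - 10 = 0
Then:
No Solution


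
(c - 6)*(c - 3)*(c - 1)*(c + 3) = c^4 - 7*c^3 - 3*c^2 + 63*c - 54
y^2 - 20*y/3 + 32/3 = (y - 4)*(y - 8/3)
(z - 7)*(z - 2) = z^2 - 9*z + 14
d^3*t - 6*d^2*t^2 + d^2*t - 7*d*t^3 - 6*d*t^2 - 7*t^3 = (d - 7*t)*(d + t)*(d*t + t)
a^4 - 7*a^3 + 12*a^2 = a^2*(a - 4)*(a - 3)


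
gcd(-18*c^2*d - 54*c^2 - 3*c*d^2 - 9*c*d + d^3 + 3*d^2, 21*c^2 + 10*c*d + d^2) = 3*c + d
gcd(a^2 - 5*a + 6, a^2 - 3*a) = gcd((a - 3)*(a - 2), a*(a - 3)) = a - 3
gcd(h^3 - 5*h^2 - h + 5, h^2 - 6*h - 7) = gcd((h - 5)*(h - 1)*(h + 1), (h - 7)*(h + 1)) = h + 1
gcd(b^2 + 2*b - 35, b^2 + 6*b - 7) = b + 7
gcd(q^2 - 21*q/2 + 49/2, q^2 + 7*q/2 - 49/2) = q - 7/2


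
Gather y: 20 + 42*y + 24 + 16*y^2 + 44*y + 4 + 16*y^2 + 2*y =32*y^2 + 88*y + 48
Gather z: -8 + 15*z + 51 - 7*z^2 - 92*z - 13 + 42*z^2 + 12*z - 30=35*z^2 - 65*z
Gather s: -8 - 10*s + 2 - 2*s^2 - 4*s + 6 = -2*s^2 - 14*s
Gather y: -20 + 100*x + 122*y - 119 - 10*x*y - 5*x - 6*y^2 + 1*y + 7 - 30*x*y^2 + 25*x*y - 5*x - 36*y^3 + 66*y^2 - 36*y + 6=90*x - 36*y^3 + y^2*(60 - 30*x) + y*(15*x + 87) - 126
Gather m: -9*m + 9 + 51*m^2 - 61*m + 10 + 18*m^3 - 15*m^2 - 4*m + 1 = 18*m^3 + 36*m^2 - 74*m + 20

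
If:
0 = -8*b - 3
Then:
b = -3/8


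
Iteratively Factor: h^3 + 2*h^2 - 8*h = (h - 2)*(h^2 + 4*h) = (h - 2)*(h + 4)*(h)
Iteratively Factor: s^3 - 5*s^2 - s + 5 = (s - 5)*(s^2 - 1) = (s - 5)*(s + 1)*(s - 1)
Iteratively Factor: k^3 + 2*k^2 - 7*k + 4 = (k + 4)*(k^2 - 2*k + 1) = (k - 1)*(k + 4)*(k - 1)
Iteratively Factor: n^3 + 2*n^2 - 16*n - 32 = (n + 2)*(n^2 - 16) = (n + 2)*(n + 4)*(n - 4)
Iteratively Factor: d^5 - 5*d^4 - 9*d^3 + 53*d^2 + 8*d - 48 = (d + 3)*(d^4 - 8*d^3 + 15*d^2 + 8*d - 16) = (d - 4)*(d + 3)*(d^3 - 4*d^2 - d + 4) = (d - 4)*(d - 1)*(d + 3)*(d^2 - 3*d - 4) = (d - 4)*(d - 1)*(d + 1)*(d + 3)*(d - 4)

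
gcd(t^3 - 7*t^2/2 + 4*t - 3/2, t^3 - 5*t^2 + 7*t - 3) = t^2 - 2*t + 1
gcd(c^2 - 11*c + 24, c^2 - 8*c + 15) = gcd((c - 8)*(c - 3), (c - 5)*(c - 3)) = c - 3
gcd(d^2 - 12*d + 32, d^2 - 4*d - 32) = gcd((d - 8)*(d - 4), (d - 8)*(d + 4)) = d - 8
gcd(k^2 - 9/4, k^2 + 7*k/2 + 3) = k + 3/2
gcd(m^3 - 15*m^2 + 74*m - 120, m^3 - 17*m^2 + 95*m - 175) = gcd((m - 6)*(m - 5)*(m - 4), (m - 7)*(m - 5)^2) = m - 5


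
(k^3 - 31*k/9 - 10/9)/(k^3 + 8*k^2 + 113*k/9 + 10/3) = (k - 2)/(k + 6)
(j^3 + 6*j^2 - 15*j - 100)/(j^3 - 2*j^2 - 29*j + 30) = (j^2 + j - 20)/(j^2 - 7*j + 6)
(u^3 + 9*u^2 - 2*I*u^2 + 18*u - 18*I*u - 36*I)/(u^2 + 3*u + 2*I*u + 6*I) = (u^2 + 2*u*(3 - I) - 12*I)/(u + 2*I)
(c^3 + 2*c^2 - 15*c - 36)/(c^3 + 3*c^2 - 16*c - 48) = (c + 3)/(c + 4)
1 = 1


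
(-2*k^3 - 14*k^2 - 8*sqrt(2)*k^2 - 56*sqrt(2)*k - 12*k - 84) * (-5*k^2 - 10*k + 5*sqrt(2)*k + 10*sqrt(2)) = 10*k^5 + 30*sqrt(2)*k^4 + 90*k^4 + 120*k^3 + 270*sqrt(2)*k^3 - 180*k^2 + 360*sqrt(2)*k^2 - 540*sqrt(2)*k - 280*k - 840*sqrt(2)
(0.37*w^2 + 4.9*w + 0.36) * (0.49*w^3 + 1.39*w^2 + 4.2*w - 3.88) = 0.1813*w^5 + 2.9153*w^4 + 8.5414*w^3 + 19.6448*w^2 - 17.5*w - 1.3968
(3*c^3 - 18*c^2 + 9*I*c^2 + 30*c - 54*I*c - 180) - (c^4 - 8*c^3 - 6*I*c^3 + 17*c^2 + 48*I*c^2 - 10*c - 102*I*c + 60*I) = -c^4 + 11*c^3 + 6*I*c^3 - 35*c^2 - 39*I*c^2 + 40*c + 48*I*c - 180 - 60*I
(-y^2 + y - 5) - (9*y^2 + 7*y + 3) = -10*y^2 - 6*y - 8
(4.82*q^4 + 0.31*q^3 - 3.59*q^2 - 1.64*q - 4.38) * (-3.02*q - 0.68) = -14.5564*q^5 - 4.2138*q^4 + 10.631*q^3 + 7.394*q^2 + 14.3428*q + 2.9784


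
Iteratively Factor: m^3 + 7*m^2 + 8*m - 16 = (m + 4)*(m^2 + 3*m - 4) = (m + 4)^2*(m - 1)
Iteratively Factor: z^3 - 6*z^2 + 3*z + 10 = (z + 1)*(z^2 - 7*z + 10) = (z - 5)*(z + 1)*(z - 2)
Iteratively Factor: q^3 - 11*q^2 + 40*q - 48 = (q - 4)*(q^2 - 7*q + 12) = (q - 4)^2*(q - 3)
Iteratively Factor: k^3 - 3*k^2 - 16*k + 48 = (k + 4)*(k^2 - 7*k + 12) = (k - 3)*(k + 4)*(k - 4)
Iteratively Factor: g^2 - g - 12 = (g - 4)*(g + 3)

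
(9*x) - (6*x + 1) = 3*x - 1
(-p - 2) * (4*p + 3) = -4*p^2 - 11*p - 6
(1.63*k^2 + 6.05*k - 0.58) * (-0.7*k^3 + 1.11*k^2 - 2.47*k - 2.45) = -1.141*k^5 - 2.4257*k^4 + 3.0954*k^3 - 19.5808*k^2 - 13.3899*k + 1.421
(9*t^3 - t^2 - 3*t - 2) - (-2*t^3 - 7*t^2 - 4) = 11*t^3 + 6*t^2 - 3*t + 2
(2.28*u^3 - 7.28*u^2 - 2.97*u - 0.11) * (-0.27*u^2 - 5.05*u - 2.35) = -0.6156*u^5 - 9.5484*u^4 + 32.2079*u^3 + 32.1362*u^2 + 7.535*u + 0.2585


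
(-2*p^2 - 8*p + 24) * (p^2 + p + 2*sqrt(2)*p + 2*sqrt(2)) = -2*p^4 - 10*p^3 - 4*sqrt(2)*p^3 - 20*sqrt(2)*p^2 + 16*p^2 + 24*p + 32*sqrt(2)*p + 48*sqrt(2)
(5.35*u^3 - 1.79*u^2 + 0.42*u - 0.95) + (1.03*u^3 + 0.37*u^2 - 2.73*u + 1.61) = 6.38*u^3 - 1.42*u^2 - 2.31*u + 0.66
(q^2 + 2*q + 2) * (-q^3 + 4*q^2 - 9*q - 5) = -q^5 + 2*q^4 - 3*q^3 - 15*q^2 - 28*q - 10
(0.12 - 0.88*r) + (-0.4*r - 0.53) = -1.28*r - 0.41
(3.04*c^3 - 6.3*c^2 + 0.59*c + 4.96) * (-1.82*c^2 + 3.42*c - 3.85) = -5.5328*c^5 + 21.8628*c^4 - 34.3238*c^3 + 17.2456*c^2 + 14.6917*c - 19.096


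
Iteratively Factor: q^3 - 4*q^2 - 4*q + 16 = (q - 4)*(q^2 - 4) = (q - 4)*(q + 2)*(q - 2)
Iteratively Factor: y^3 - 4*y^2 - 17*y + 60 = (y - 5)*(y^2 + y - 12) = (y - 5)*(y - 3)*(y + 4)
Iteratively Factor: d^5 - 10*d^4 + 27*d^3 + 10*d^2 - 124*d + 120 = (d - 5)*(d^4 - 5*d^3 + 2*d^2 + 20*d - 24) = (d - 5)*(d - 2)*(d^3 - 3*d^2 - 4*d + 12) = (d - 5)*(d - 2)^2*(d^2 - d - 6) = (d - 5)*(d - 2)^2*(d + 2)*(d - 3)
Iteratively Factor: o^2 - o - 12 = (o - 4)*(o + 3)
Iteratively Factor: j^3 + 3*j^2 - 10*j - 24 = (j + 2)*(j^2 + j - 12) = (j + 2)*(j + 4)*(j - 3)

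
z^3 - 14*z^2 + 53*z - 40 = (z - 8)*(z - 5)*(z - 1)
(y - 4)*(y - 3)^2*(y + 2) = y^4 - 8*y^3 + 13*y^2 + 30*y - 72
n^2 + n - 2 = (n - 1)*(n + 2)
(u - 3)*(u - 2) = u^2 - 5*u + 6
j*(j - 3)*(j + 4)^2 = j^4 + 5*j^3 - 8*j^2 - 48*j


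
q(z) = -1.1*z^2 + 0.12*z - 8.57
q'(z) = 0.12 - 2.2*z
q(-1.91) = -12.81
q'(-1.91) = 4.32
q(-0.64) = -9.10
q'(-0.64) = 1.53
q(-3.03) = -19.03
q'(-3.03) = 6.79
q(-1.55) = -11.40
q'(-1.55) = 3.53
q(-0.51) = -8.92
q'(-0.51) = 1.24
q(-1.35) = -10.74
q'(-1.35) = 3.09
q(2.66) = -16.03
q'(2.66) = -5.73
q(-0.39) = -8.78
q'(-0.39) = 0.98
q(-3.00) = -18.83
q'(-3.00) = 6.72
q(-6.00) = -48.89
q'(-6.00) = 13.32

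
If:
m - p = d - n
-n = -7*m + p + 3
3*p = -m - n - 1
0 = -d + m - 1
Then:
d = -11/15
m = 4/15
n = -16/15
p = -1/15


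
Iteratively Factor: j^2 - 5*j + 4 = (j - 4)*(j - 1)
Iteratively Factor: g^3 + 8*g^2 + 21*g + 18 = (g + 3)*(g^2 + 5*g + 6) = (g + 3)^2*(g + 2)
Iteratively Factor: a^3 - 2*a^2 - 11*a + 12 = (a - 4)*(a^2 + 2*a - 3) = (a - 4)*(a + 3)*(a - 1)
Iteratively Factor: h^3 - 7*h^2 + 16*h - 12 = (h - 2)*(h^2 - 5*h + 6) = (h - 3)*(h - 2)*(h - 2)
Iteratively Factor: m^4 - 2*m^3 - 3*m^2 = (m)*(m^3 - 2*m^2 - 3*m) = m^2*(m^2 - 2*m - 3) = m^2*(m - 3)*(m + 1)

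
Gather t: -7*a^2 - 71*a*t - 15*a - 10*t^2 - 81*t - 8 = -7*a^2 - 15*a - 10*t^2 + t*(-71*a - 81) - 8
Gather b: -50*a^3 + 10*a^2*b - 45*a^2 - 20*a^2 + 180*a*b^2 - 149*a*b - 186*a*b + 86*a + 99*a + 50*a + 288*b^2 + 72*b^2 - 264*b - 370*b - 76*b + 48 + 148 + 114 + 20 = -50*a^3 - 65*a^2 + 235*a + b^2*(180*a + 360) + b*(10*a^2 - 335*a - 710) + 330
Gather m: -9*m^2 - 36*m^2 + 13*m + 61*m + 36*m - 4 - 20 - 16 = -45*m^2 + 110*m - 40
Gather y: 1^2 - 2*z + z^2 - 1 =z^2 - 2*z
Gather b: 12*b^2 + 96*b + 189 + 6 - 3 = 12*b^2 + 96*b + 192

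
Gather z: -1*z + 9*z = 8*z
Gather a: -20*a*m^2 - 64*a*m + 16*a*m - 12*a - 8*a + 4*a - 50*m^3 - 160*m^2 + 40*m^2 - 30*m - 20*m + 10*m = a*(-20*m^2 - 48*m - 16) - 50*m^3 - 120*m^2 - 40*m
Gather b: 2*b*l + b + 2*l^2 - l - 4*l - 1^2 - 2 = b*(2*l + 1) + 2*l^2 - 5*l - 3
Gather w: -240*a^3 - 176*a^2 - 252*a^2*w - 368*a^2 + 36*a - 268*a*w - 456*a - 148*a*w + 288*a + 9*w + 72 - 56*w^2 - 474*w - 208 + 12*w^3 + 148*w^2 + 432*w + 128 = -240*a^3 - 544*a^2 - 132*a + 12*w^3 + 92*w^2 + w*(-252*a^2 - 416*a - 33) - 8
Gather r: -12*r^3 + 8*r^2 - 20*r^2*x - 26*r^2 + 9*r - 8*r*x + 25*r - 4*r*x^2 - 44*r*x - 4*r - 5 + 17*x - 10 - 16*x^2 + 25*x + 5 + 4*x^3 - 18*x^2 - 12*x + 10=-12*r^3 + r^2*(-20*x - 18) + r*(-4*x^2 - 52*x + 30) + 4*x^3 - 34*x^2 + 30*x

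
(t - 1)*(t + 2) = t^2 + t - 2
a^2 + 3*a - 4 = (a - 1)*(a + 4)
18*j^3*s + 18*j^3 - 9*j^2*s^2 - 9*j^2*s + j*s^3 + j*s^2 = (-6*j + s)*(-3*j + s)*(j*s + j)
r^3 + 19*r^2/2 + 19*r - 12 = (r - 1/2)*(r + 4)*(r + 6)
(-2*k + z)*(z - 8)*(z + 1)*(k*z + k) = -2*k^2*z^3 + 12*k^2*z^2 + 30*k^2*z + 16*k^2 + k*z^4 - 6*k*z^3 - 15*k*z^2 - 8*k*z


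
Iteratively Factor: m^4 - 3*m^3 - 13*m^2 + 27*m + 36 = (m + 1)*(m^3 - 4*m^2 - 9*m + 36) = (m - 4)*(m + 1)*(m^2 - 9) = (m - 4)*(m + 1)*(m + 3)*(m - 3)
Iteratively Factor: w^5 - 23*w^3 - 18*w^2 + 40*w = (w + 2)*(w^4 - 2*w^3 - 19*w^2 + 20*w) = (w - 5)*(w + 2)*(w^3 + 3*w^2 - 4*w) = w*(w - 5)*(w + 2)*(w^2 + 3*w - 4) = w*(w - 5)*(w + 2)*(w + 4)*(w - 1)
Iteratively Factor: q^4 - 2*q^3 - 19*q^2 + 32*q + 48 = (q + 4)*(q^3 - 6*q^2 + 5*q + 12) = (q - 3)*(q + 4)*(q^2 - 3*q - 4) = (q - 3)*(q + 1)*(q + 4)*(q - 4)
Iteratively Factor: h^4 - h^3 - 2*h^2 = (h)*(h^3 - h^2 - 2*h) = h^2*(h^2 - h - 2) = h^2*(h + 1)*(h - 2)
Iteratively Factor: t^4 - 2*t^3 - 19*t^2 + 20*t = (t - 5)*(t^3 + 3*t^2 - 4*t) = (t - 5)*(t + 4)*(t^2 - t) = t*(t - 5)*(t + 4)*(t - 1)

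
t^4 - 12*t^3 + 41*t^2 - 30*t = t*(t - 6)*(t - 5)*(t - 1)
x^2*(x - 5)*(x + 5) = x^4 - 25*x^2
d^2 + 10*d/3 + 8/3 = (d + 4/3)*(d + 2)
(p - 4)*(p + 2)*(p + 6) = p^3 + 4*p^2 - 20*p - 48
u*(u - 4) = u^2 - 4*u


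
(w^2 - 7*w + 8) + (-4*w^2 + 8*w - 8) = -3*w^2 + w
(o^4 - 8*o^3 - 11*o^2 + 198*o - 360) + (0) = o^4 - 8*o^3 - 11*o^2 + 198*o - 360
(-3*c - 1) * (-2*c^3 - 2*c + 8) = 6*c^4 + 2*c^3 + 6*c^2 - 22*c - 8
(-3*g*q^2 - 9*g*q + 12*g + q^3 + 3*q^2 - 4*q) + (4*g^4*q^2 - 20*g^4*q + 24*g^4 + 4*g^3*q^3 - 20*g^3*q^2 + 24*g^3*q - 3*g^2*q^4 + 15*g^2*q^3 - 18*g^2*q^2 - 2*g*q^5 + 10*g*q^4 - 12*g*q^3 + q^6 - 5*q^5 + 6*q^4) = 4*g^4*q^2 - 20*g^4*q + 24*g^4 + 4*g^3*q^3 - 20*g^3*q^2 + 24*g^3*q - 3*g^2*q^4 + 15*g^2*q^3 - 18*g^2*q^2 - 2*g*q^5 + 10*g*q^4 - 12*g*q^3 - 3*g*q^2 - 9*g*q + 12*g + q^6 - 5*q^5 + 6*q^4 + q^3 + 3*q^2 - 4*q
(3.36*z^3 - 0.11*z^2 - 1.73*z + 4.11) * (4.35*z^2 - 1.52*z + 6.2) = 14.616*z^5 - 5.5857*z^4 + 13.4737*z^3 + 19.8261*z^2 - 16.9732*z + 25.482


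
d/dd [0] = 0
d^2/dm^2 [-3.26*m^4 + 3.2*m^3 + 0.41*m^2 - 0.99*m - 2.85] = -39.12*m^2 + 19.2*m + 0.82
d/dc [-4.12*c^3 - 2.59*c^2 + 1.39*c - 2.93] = -12.36*c^2 - 5.18*c + 1.39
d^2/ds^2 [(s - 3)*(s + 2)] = 2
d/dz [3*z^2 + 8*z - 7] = 6*z + 8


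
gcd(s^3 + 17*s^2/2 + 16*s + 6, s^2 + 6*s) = s + 6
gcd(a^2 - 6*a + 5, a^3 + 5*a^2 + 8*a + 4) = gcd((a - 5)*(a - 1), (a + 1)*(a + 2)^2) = 1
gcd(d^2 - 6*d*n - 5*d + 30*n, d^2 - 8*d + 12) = 1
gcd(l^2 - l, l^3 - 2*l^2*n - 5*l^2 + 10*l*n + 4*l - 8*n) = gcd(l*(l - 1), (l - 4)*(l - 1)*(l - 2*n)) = l - 1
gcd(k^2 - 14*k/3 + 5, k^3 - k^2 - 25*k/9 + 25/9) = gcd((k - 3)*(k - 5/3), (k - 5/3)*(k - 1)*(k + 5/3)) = k - 5/3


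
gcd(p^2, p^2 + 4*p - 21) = 1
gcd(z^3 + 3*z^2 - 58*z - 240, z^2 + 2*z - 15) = z + 5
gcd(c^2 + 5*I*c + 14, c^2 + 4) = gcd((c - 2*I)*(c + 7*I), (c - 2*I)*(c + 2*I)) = c - 2*I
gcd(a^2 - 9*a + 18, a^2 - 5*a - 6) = a - 6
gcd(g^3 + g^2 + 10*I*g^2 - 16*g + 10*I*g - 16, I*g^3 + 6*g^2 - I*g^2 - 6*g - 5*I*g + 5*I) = 1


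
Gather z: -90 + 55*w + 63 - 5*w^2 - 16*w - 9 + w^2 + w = -4*w^2 + 40*w - 36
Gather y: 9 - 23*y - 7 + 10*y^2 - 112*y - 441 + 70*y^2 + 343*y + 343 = 80*y^2 + 208*y - 96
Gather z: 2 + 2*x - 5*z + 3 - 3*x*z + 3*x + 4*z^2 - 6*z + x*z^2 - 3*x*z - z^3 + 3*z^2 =5*x - z^3 + z^2*(x + 7) + z*(-6*x - 11) + 5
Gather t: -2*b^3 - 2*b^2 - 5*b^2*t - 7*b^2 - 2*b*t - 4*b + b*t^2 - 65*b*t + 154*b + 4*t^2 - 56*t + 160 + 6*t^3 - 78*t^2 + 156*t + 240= -2*b^3 - 9*b^2 + 150*b + 6*t^3 + t^2*(b - 74) + t*(-5*b^2 - 67*b + 100) + 400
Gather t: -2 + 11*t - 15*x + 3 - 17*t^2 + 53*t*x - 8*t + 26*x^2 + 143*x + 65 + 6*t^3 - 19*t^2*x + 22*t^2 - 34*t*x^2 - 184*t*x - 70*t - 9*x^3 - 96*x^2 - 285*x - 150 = 6*t^3 + t^2*(5 - 19*x) + t*(-34*x^2 - 131*x - 67) - 9*x^3 - 70*x^2 - 157*x - 84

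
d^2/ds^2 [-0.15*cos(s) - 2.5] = 0.15*cos(s)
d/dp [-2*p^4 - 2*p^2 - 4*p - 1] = -8*p^3 - 4*p - 4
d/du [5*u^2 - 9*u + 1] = 10*u - 9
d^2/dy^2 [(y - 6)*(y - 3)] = 2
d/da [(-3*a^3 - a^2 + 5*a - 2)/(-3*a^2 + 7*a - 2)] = (9*a^4 - 42*a^3 + 26*a^2 - 8*a + 4)/(9*a^4 - 42*a^3 + 61*a^2 - 28*a + 4)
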